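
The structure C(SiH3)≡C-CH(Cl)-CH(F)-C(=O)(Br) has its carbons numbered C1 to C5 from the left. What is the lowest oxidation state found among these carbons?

Assign +1 per bond to O/N/halogen, −1 per bond to H or an electropositive element, and 0 per bond to carbon. Tallying each carbon:
C1: 3C, 1Si → 0 − 1 = -1
C2: 4C → 0 = 0
C3: 2C, 1H, 1Cl → 0 − 1 + 1 = 0
C4: 2C, 1H, 1F → 0 − 1 + 1 = 0
C5: 1C, 2O, 1Br → 0 + 2 + 1 = +3
The lowest value is -1.

-1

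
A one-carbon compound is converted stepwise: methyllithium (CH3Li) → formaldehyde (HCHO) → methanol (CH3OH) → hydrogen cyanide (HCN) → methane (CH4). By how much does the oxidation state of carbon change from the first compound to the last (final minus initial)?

0

Carbon oxidation states along the series — methyllithium: -4, formaldehyde: 0, methanol: -2, hydrogen cyanide: +2, methane: -4.
Net change = -4 − (-4) = 0.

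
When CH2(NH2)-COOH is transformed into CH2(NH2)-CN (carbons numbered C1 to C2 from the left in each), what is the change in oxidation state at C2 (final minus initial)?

0

Before: C2 has 1 bond to C, 3 bonds to O → oxidation state +3.
After: C2 has 1 bond to C, 3 bonds to N → oxidation state +3.
Δ = +3 − (+3) = 0, so no net redox change at C2.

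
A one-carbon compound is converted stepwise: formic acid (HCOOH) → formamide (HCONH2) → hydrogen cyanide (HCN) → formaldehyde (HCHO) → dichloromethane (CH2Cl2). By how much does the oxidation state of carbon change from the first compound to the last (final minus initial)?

Carbon oxidation states along the series — formic acid: +2, formamide: +2, hydrogen cyanide: +2, formaldehyde: 0, dichloromethane: 0.
Net change = 0 − (+2) = -2.

-2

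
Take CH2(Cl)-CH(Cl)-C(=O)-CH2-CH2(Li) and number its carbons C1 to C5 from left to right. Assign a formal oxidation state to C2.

0

C2 has one bond to C (0), one bond to C (0), one bond to Cl (+1), one bond to H (-1).
Oxidation state = 0 + 0 + 1 − 1 = 0.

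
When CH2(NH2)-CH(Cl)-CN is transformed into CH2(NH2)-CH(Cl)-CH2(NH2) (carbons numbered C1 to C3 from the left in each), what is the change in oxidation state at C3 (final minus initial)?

-4

Before: C3 has 1 bond to C, 3 bonds to N → oxidation state +3.
After: C3 has 1 bond to C, 2 bonds to H, 1 bond to N → oxidation state -1.
Δ = -1 − (+3) = -4, so this is a reduction at C3.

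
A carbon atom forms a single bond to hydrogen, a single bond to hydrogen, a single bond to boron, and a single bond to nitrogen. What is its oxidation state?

-2

The carbon has one bond to H (-1), one bond to B (-1), one bond to N (+1), one bond to H (-1).
Oxidation state = -1 − 1 + 1 − 1 = -2.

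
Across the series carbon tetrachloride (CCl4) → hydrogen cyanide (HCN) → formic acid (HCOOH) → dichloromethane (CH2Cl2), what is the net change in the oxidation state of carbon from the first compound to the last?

Carbon oxidation states along the series — carbon tetrachloride: +4, hydrogen cyanide: +2, formic acid: +2, dichloromethane: 0.
Net change = 0 − (+4) = -4.

-4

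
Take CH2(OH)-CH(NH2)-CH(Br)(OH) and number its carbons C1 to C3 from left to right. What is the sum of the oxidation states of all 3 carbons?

Tallying each carbon's bonds:
C1: 1C, 2H, 1O → 0 − 2 + 1 = -1
C2: 2C, 1H, 1N → 0 − 1 + 1 = 0
C3: 1C, 1H, 1O, 1Br → 0 − 1 + 1 + 1 = +1
Sum = -1 + 0 + 1 = 0.

0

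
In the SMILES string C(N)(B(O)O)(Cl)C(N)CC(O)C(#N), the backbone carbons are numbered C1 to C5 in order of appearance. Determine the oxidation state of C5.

+3

Assign +1 per bond to O/N/halogen, −1 per bond to H or an electropositive element, and 0 per bond to carbon.
C5 has one bond to C (0), a triple bond to N (3×+1 = +3).
Oxidation state = 0 + 3 = +3.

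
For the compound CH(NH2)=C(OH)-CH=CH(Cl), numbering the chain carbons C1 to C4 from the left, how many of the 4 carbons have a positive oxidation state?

Tallying each carbon's bonds:
C1: 2C, 1H, 1N → 0 − 1 + 1 = 0
C2: 3C, 1O → 0 + 1 = +1
C3: 3C, 1H → 0 − 1 = -1
C4: 2C, 1H, 1Cl → 0 − 1 + 1 = 0
1 carbon (C2) meets the condition.

1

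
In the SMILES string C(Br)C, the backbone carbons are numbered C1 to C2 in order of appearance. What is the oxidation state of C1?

-1

C1 has one bond to C (0), one bond to Br (+1), one bond to H (-1), one bond to H (-1).
Oxidation state = 0 + 1 − 1 − 1 = -1.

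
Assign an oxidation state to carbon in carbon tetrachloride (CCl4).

+4

The carbon has one bond to Cl (+1), one bond to Cl (+1), one bond to Cl (+1), one bond to Cl (+1).
Oxidation state = +1 + 1 + 1 + 1 = +4.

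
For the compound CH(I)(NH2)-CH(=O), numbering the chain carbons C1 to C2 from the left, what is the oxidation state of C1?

+1

Assign +1 per bond to O/N/halogen, −1 per bond to H or an electropositive element, and 0 per bond to carbon.
C1 has one bond to C (0), one bond to H (-1), one bond to I (+1), one bond to N (+1).
Oxidation state = 0 − 1 + 1 + 1 = +1.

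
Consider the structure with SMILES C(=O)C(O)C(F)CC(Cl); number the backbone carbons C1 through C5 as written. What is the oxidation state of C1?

C1 has one bond to C (0), one bond to H (-1), a double bond to O (2×+1 = +2).
Oxidation state = 0 − 1 + 2 = +1.

+1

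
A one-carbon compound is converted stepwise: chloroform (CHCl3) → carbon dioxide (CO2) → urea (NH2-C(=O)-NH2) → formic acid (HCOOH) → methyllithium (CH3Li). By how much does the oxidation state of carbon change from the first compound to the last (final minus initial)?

Carbon oxidation states along the series — chloroform: +2, carbon dioxide: +4, urea: +4, formic acid: +2, methyllithium: -4.
Net change = -4 − (+2) = -6.

-6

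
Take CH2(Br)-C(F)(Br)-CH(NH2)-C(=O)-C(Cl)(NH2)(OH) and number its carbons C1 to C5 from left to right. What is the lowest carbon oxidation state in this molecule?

-1

Tallying each carbon's bonds:
C1: 1C, 2H, 1Br → 0 − 2 + 1 = -1
C2: 2C, 1F, 1Br → 0 + 1 + 1 = +2
C3: 2C, 1H, 1N → 0 − 1 + 1 = 0
C4: 2C, 2O → 0 + 2 = +2
C5: 1C, 1O, 1N, 1Cl → 0 + 1 + 1 + 1 = +3
The lowest value is -1.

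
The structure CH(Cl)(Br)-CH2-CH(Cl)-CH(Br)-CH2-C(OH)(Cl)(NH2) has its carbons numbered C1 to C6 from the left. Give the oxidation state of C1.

C1 has one bond to C (0), one bond to Cl (+1), one bond to Br (+1), one bond to H (-1).
Oxidation state = 0 + 1 + 1 − 1 = +1.

+1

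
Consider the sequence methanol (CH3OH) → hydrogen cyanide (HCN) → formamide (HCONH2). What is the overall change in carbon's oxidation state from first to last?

Carbon oxidation states along the series — methanol: -2, hydrogen cyanide: +2, formamide: +2.
Net change = +2 − (-2) = +4.

+4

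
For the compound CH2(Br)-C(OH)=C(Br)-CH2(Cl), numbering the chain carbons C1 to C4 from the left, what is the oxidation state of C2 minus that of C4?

C2: 3C, 1O → 0 + 1 = +1
C4: 1C, 2H, 1Cl → 0 − 2 + 1 = -1
Difference: +1 − (-1) = +2.

+2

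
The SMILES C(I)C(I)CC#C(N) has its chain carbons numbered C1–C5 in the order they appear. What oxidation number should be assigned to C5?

C5 has a triple bond to C (3×0 = 0), one bond to N (+1).
Oxidation state = 0 + 1 = +1.

+1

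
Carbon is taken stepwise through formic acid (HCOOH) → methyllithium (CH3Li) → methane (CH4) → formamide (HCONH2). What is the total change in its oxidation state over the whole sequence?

Carbon oxidation states along the series — formic acid: +2, methyllithium: -4, methane: -4, formamide: +2.
Net change = +2 − (+2) = 0.

0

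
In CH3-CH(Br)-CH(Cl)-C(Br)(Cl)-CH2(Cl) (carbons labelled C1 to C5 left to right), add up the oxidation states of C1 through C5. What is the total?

-2

Tallying each carbon's bonds:
C1: 1C, 3H → 0 − 3 = -3
C2: 2C, 1H, 1Br → 0 − 1 + 1 = 0
C3: 2C, 1H, 1Cl → 0 − 1 + 1 = 0
C4: 2C, 1Cl, 1Br → 0 + 1 + 1 = +2
C5: 1C, 2H, 1Cl → 0 − 2 + 1 = -1
Sum = -3 + 0 + 0 + 2 − 1 = -2.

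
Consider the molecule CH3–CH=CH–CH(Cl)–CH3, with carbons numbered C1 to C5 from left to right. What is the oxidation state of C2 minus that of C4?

-1

C2: 3C, 1H → 0 − 1 = -1
C4: 2C, 1H, 1Cl → 0 − 1 + 1 = 0
Difference: -1 − (0) = -1.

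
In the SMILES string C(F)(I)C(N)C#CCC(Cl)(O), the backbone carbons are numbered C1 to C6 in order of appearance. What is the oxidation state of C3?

Each bond to a more electronegative atom (O, N, halogen) counts +1, each bond to a less electronegative atom (H, metal, B, Si) counts −1, and each C–C bond counts 0.
C3 has one bond to C (0), a triple bond to C (3×0 = 0).
Oxidation state = 0 + 0 = 0.

0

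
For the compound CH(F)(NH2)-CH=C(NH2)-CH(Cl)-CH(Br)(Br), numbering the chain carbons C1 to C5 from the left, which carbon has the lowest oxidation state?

Tallying each carbon's bonds:
C1: 1C, 1H, 1N, 1F → 0 − 1 + 1 + 1 = +1
C2: 3C, 1H → 0 − 1 = -1
C3: 3C, 1N → 0 + 1 = +1
C4: 2C, 1H, 1Cl → 0 − 1 + 1 = 0
C5: 1C, 1H, 2Br → 0 − 1 + 2 = +1
The most reduced carbon is C2 at -1.

C2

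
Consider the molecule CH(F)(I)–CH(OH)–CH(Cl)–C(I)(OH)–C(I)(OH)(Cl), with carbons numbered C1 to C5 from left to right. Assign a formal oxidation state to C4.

+2

Count +1 for every bond to an atom more electronegative than carbon and −1 for every bond to one less electronegative; C–C bonds are 0.
C4 has one bond to C (0), one bond to C (0), one bond to I (+1), one bond to O (+1).
Oxidation state = 0 + 0 + 1 + 1 = +2.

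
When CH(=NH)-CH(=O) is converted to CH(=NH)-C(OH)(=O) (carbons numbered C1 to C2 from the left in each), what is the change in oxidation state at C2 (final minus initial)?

+2

Before: C2 has 1 bond to C, 1 bond to H, 2 bonds to O → oxidation state +1.
After: C2 has 1 bond to C, 3 bonds to O → oxidation state +3.
Δ = +3 − (+1) = +2, so this is an oxidation at C2.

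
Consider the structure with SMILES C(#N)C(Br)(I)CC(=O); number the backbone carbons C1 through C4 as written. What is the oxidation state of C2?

C2 has one bond to C (0), one bond to C (0), one bond to Br (+1), one bond to I (+1).
Oxidation state = 0 + 0 + 1 + 1 = +2.

+2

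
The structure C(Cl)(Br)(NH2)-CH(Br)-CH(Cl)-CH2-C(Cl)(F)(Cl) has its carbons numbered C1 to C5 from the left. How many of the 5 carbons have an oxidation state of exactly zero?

2

Each bond to a more electronegative atom (O, N, halogen) counts +1, each bond to a less electronegative atom (H, metal, B, Si) counts −1, and each C–C bond counts 0. Tallying each carbon:
C1: 1C, 1N, 1Cl, 1Br → 0 + 1 + 1 + 1 = +3
C2: 2C, 1H, 1Br → 0 − 1 + 1 = 0
C3: 2C, 1H, 1Cl → 0 − 1 + 1 = 0
C4: 2C, 2H → 0 − 2 = -2
C5: 1C, 1F, 2Cl → 0 + 1 + 2 = +3
2 carbons (C2, C3) meet the condition.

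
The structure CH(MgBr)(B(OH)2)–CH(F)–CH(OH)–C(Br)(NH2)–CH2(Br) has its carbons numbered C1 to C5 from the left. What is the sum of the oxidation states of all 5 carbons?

-2

Tallying each carbon's bonds:
C1: 1C, 1H, 1Mg, 1B → 0 − 1 − 1 − 1 = -3
C2: 2C, 1H, 1F → 0 − 1 + 1 = 0
C3: 2C, 1H, 1O → 0 − 1 + 1 = 0
C4: 2C, 1N, 1Br → 0 + 1 + 1 = +2
C5: 1C, 2H, 1Br → 0 − 2 + 1 = -1
Sum = -3 + 0 + 0 + 2 − 1 = -2.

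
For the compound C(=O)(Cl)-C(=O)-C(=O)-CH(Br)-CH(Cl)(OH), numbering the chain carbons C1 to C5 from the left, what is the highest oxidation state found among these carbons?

Assign +1 per bond to O/N/halogen, −1 per bond to H or an electropositive element, and 0 per bond to carbon. Tallying each carbon:
C1: 1C, 2O, 1Cl → 0 + 2 + 1 = +3
C2: 2C, 2O → 0 + 2 = +2
C3: 2C, 2O → 0 + 2 = +2
C4: 2C, 1H, 1Br → 0 − 1 + 1 = 0
C5: 1C, 1H, 1O, 1Cl → 0 − 1 + 1 + 1 = +1
The highest value is +3.

+3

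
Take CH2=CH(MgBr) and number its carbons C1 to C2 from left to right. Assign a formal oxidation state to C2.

Count +1 for every bond to an atom more electronegative than carbon and −1 for every bond to one less electronegative; C–C bonds are 0.
C2 has a double bond to C (2×0 = 0), one bond to Mg (-1), one bond to H (-1).
Oxidation state = 0 − 1 − 1 = -2.

-2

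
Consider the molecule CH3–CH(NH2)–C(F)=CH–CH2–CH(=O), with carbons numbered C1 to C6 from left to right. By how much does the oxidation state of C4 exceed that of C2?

C4: 3C, 1H → 0 − 1 = -1
C2: 2C, 1H, 1N → 0 − 1 + 1 = 0
Difference: -1 − (0) = -1.

-1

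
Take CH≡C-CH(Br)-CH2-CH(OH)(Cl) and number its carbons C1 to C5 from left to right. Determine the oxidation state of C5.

Assign +1 per bond to O/N/halogen, −1 per bond to H or an electropositive element, and 0 per bond to carbon.
C5 has one bond to C (0), one bond to O (+1), one bond to H (-1), one bond to Cl (+1).
Oxidation state = 0 + 1 − 1 + 1 = +1.

+1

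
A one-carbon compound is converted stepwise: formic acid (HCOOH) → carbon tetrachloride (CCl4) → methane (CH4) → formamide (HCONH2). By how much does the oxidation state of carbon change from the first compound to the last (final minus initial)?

0

Carbon oxidation states along the series — formic acid: +2, carbon tetrachloride: +4, methane: -4, formamide: +2.
Net change = +2 − (+2) = 0.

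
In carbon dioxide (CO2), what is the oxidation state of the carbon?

Assign +1 per bond to O/N/halogen, −1 per bond to H or an electropositive element, and 0 per bond to carbon.
The carbon has a double bond to O (2×+1 = +2), a double bond to O (2×+1 = +2).
Oxidation state = +2 + 2 = +4.

+4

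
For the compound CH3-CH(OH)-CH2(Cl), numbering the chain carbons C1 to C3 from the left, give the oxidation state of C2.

0

Bonds to more-electronegative neighbours contribute +1 each, bonds to H or metals contribute −1 each, and C–C bonds contribute 0.
C2 has one bond to C (0), one bond to C (0), one bond to H (-1), one bond to O (+1).
Oxidation state = 0 + 0 − 1 + 1 = 0.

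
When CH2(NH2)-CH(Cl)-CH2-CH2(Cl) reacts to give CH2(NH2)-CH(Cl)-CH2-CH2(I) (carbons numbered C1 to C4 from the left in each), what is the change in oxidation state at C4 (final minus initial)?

0

Before: C4 has 1 bond to C, 2 bonds to H, 1 bond to Cl → oxidation state -1.
After: C4 has 1 bond to C, 2 bonds to H, 1 bond to I → oxidation state -1.
Δ = -1 − (-1) = 0, so no net redox change at C4.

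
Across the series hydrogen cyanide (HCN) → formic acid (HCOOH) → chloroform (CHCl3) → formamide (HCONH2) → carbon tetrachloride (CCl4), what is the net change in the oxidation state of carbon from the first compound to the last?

Carbon oxidation states along the series — hydrogen cyanide: +2, formic acid: +2, chloroform: +2, formamide: +2, carbon tetrachloride: +4.
Net change = +4 − (+2) = +2.

+2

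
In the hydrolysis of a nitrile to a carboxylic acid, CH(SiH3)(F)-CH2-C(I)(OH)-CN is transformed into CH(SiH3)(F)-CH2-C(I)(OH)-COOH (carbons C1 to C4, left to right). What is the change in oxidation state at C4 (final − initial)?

Before: C4 has 1 bond to C, 3 bonds to N → oxidation state +3.
After: C4 has 1 bond to C, 3 bonds to O → oxidation state +3.
Δ = +3 − (+3) = 0, so no net redox change at C4.

0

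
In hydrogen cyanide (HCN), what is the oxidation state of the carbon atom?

+2

The carbon has one bond to H (-1), a triple bond to N (3×+1 = +3).
Oxidation state = -1 + 3 = +2.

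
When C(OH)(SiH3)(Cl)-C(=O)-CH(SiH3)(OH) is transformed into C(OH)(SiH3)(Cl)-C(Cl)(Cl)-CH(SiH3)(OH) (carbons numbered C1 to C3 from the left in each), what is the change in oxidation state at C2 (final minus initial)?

0

Before: C2 has 2 bonds to C, 2 bonds to O → oxidation state +2.
After: C2 has 2 bonds to C, 2 bonds to Cl → oxidation state +2.
Δ = +2 − (+2) = 0, so no net redox change at C2.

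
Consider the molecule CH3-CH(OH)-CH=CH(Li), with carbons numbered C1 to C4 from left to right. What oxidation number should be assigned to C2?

0

Bonds to more-electronegative neighbours contribute +1 each, bonds to H or metals contribute −1 each, and C–C bonds contribute 0.
C2 has one bond to C (0), one bond to C (0), one bond to H (-1), one bond to O (+1).
Oxidation state = 0 + 0 − 1 + 1 = 0.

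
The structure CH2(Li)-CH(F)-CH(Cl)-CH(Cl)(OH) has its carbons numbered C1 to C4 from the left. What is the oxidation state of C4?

+1

C4 has one bond to C (0), one bond to Cl (+1), one bond to H (-1), one bond to O (+1).
Oxidation state = 0 + 1 − 1 + 1 = +1.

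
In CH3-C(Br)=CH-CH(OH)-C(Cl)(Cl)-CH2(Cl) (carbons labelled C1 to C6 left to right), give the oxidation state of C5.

+2

C5 has one bond to C (0), one bond to C (0), one bond to Cl (+1), one bond to Cl (+1).
Oxidation state = 0 + 0 + 1 + 1 = +2.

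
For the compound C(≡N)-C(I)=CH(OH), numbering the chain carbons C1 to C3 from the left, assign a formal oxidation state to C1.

C1 has one bond to C (0), a triple bond to N (3×+1 = +3).
Oxidation state = 0 + 3 = +3.

+3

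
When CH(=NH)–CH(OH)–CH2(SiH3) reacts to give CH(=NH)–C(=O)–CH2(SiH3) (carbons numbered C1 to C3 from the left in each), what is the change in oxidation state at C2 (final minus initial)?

Before: C2 has 2 bonds to C, 1 bond to H, 1 bond to O → oxidation state 0.
After: C2 has 2 bonds to C, 2 bonds to O → oxidation state +2.
Δ = +2 − (0) = +2, so this is an oxidation at C2.

+2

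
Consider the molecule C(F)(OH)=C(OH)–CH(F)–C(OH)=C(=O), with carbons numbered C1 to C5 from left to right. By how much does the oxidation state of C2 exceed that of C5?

C2: 3C, 1O → 0 + 1 = +1
C5: 2C, 2O → 0 + 2 = +2
Difference: +1 − (+2) = -1.

-1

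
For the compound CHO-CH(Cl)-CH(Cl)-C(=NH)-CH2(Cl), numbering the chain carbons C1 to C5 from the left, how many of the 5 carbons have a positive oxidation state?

Bonds to more-electronegative neighbours contribute +1 each, bonds to H or metals contribute −1 each, and C–C bonds contribute 0. Tallying each carbon:
C1: 1C, 1H, 2O → 0 − 1 + 2 = +1
C2: 2C, 1H, 1Cl → 0 − 1 + 1 = 0
C3: 2C, 1H, 1Cl → 0 − 1 + 1 = 0
C4: 2C, 2N → 0 + 2 = +2
C5: 1C, 2H, 1Cl → 0 − 2 + 1 = -1
2 carbons (C1, C4) meet the condition.

2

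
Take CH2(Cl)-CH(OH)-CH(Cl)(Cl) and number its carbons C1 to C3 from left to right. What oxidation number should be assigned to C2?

Assign +1 per bond to O/N/halogen, −1 per bond to H or an electropositive element, and 0 per bond to carbon.
C2 has one bond to C (0), one bond to C (0), one bond to O (+1), one bond to H (-1).
Oxidation state = 0 + 0 + 1 − 1 = 0.

0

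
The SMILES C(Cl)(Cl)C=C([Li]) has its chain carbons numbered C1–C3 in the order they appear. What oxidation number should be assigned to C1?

C1 has one bond to C (0), one bond to Cl (+1), one bond to Cl (+1), one bond to H (-1).
Oxidation state = 0 + 1 + 1 − 1 = +1.

+1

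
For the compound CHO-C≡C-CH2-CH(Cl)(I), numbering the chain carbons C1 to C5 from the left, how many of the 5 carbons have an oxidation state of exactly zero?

Tallying each carbon's bonds:
C1: 1C, 1H, 2O → 0 − 1 + 2 = +1
C2: 4C → 0 = 0
C3: 4C → 0 = 0
C4: 2C, 2H → 0 − 2 = -2
C5: 1C, 1H, 1Cl, 1I → 0 − 1 + 1 + 1 = +1
2 carbons (C2, C3) meet the condition.

2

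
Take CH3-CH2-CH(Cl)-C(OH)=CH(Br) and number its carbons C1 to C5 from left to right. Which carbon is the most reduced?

Each bond to a more electronegative atom (O, N, halogen) counts +1, each bond to a less electronegative atom (H, metal, B, Si) counts −1, and each C–C bond counts 0. Tallying each carbon:
C1: 1C, 3H → 0 − 3 = -3
C2: 2C, 2H → 0 − 2 = -2
C3: 2C, 1H, 1Cl → 0 − 1 + 1 = 0
C4: 3C, 1O → 0 + 1 = +1
C5: 2C, 1H, 1Br → 0 − 1 + 1 = 0
The most reduced carbon is C1 at -3.

C1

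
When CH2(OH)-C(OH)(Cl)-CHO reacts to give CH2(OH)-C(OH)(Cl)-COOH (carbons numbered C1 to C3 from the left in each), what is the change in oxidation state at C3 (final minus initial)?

+2

Before: C3 has 1 bond to C, 1 bond to H, 2 bonds to O → oxidation state +1.
After: C3 has 1 bond to C, 3 bonds to O → oxidation state +3.
Δ = +3 − (+1) = +2, so this is an oxidation at C3.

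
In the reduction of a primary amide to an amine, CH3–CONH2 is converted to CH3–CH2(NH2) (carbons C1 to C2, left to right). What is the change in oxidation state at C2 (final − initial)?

-4

Before: C2 has 1 bond to C, 2 bonds to O, 1 bond to N → oxidation state +3.
After: C2 has 1 bond to C, 2 bonds to H, 1 bond to N → oxidation state -1.
Δ = -1 − (+3) = -4, so this is a reduction at C2.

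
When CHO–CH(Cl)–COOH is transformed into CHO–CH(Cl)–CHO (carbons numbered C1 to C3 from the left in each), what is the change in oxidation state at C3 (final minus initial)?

-2

Before: C3 has 1 bond to C, 3 bonds to O → oxidation state +3.
After: C3 has 1 bond to C, 1 bond to H, 2 bonds to O → oxidation state +1.
Δ = +1 − (+3) = -2, so this is a reduction at C3.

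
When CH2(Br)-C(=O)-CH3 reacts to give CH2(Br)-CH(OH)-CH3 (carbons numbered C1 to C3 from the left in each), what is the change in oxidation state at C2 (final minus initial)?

-2

Before: C2 has 2 bonds to C, 2 bonds to O → oxidation state +2.
After: C2 has 2 bonds to C, 1 bond to H, 1 bond to O → oxidation state 0.
Δ = 0 − (+2) = -2, so this is a reduction at C2.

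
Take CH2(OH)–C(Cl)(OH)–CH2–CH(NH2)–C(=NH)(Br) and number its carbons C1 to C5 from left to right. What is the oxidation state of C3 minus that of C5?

C3: 2C, 2H → 0 − 2 = -2
C5: 1C, 2N, 1Br → 0 + 2 + 1 = +3
Difference: -2 − (+3) = -5.

-5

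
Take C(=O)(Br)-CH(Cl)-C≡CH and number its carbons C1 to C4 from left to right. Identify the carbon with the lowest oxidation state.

Each bond to a more electronegative atom (O, N, halogen) counts +1, each bond to a less electronegative atom (H, metal, B, Si) counts −1, and each C–C bond counts 0. Tallying each carbon:
C1: 1C, 2O, 1Br → 0 + 2 + 1 = +3
C2: 2C, 1H, 1Cl → 0 − 1 + 1 = 0
C3: 4C → 0 = 0
C4: 3C, 1H → 0 − 1 = -1
The most reduced carbon is C4 at -1.

C4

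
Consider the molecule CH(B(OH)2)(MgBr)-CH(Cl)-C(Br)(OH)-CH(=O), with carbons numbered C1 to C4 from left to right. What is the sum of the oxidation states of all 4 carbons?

0

Tallying each carbon's bonds:
C1: 1C, 1H, 1Mg, 1B → 0 − 1 − 1 − 1 = -3
C2: 2C, 1H, 1Cl → 0 − 1 + 1 = 0
C3: 2C, 1O, 1Br → 0 + 1 + 1 = +2
C4: 1C, 1H, 2O → 0 − 1 + 2 = +1
Sum = -3 + 0 + 2 + 1 = 0.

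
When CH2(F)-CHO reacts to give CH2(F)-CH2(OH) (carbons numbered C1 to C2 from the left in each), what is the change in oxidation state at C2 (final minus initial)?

-2

Before: C2 has 1 bond to C, 1 bond to H, 2 bonds to O → oxidation state +1.
After: C2 has 1 bond to C, 2 bonds to H, 1 bond to O → oxidation state -1.
Δ = -1 − (+1) = -2, so this is a reduction at C2.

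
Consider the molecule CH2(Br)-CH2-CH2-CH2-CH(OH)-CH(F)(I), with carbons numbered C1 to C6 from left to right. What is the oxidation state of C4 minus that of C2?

0

C4: 2C, 2H → 0 − 2 = -2
C2: 2C, 2H → 0 − 2 = -2
Difference: -2 − (-2) = 0.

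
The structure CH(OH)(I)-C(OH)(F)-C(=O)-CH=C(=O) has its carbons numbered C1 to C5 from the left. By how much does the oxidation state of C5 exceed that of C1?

C5: 2C, 2O → 0 + 2 = +2
C1: 1C, 1H, 1O, 1I → 0 − 1 + 1 + 1 = +1
Difference: +2 − (+1) = +1.

+1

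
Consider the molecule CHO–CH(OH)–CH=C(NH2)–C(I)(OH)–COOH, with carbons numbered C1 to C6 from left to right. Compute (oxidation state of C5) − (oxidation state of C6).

-1

C5: 2C, 1O, 1I → 0 + 1 + 1 = +2
C6: 1C, 3O → 0 + 3 = +3
Difference: +2 − (+3) = -1.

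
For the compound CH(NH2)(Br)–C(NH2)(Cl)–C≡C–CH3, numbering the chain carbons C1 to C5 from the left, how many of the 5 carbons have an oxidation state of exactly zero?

2

Each bond to a more electronegative atom (O, N, halogen) counts +1, each bond to a less electronegative atom (H, metal, B, Si) counts −1, and each C–C bond counts 0. Tallying each carbon:
C1: 1C, 1H, 1N, 1Br → 0 − 1 + 1 + 1 = +1
C2: 2C, 1N, 1Cl → 0 + 1 + 1 = +2
C3: 4C → 0 = 0
C4: 4C → 0 = 0
C5: 1C, 3H → 0 − 3 = -3
2 carbons (C3, C4) meet the condition.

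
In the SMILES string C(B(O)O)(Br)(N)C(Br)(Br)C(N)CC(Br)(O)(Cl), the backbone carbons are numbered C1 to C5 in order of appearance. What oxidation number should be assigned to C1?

+1

Assign +1 per bond to O/N/halogen, −1 per bond to H or an electropositive element, and 0 per bond to carbon.
C1 has one bond to C (0), one bond to B (-1), one bond to Br (+1), one bond to N (+1).
Oxidation state = 0 − 1 + 1 + 1 = +1.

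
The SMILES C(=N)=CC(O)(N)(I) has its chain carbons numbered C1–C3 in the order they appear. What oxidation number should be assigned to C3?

C3 has one bond to C (0), one bond to O (+1), one bond to N (+1), one bond to I (+1).
Oxidation state = 0 + 1 + 1 + 1 = +3.

+3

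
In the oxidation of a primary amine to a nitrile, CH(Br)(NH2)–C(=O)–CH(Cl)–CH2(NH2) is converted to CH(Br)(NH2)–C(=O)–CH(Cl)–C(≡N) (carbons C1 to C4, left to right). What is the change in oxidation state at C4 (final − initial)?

Before: C4 has 1 bond to C, 2 bonds to H, 1 bond to N → oxidation state -1.
After: C4 has 1 bond to C, 3 bonds to N → oxidation state +3.
Δ = +3 − (-1) = +4, so this is an oxidation at C4.

+4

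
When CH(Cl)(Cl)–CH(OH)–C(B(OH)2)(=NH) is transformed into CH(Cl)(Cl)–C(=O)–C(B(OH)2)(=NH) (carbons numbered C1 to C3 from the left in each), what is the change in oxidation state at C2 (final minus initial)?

+2

Before: C2 has 2 bonds to C, 1 bond to H, 1 bond to O → oxidation state 0.
After: C2 has 2 bonds to C, 2 bonds to O → oxidation state +2.
Δ = +2 − (0) = +2, so this is an oxidation at C2.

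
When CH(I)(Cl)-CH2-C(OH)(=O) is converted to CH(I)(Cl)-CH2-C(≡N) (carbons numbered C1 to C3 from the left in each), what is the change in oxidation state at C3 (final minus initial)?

Before: C3 has 1 bond to C, 3 bonds to O → oxidation state +3.
After: C3 has 1 bond to C, 3 bonds to N → oxidation state +3.
Δ = +3 − (+3) = 0, so no net redox change at C3.

0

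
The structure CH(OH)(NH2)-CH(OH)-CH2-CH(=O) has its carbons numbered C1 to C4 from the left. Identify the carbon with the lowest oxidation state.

C3

Tallying each carbon's bonds:
C1: 1C, 1H, 1O, 1N → 0 − 1 + 1 + 1 = +1
C2: 2C, 1H, 1O → 0 − 1 + 1 = 0
C3: 2C, 2H → 0 − 2 = -2
C4: 1C, 1H, 2O → 0 − 1 + 2 = +1
The most reduced carbon is C3 at -2.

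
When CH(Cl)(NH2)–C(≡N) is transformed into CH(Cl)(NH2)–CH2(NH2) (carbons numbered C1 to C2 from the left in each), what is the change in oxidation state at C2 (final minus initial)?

-4

Before: C2 has 1 bond to C, 3 bonds to N → oxidation state +3.
After: C2 has 1 bond to C, 2 bonds to H, 1 bond to N → oxidation state -1.
Δ = -1 − (+3) = -4, so this is a reduction at C2.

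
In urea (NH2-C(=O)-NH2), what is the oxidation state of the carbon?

+4

Assign +1 per bond to O/N/halogen, −1 per bond to H or an electropositive element, and 0 per bond to carbon.
The carbon has one bond to N (+1), a double bond to O (2×+1 = +2), one bond to N (+1).
Oxidation state = +1 + 2 + 1 = +4.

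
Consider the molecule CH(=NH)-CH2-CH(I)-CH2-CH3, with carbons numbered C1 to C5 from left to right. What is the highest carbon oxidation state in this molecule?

+1

Tallying each carbon's bonds:
C1: 1C, 1H, 2N → 0 − 1 + 2 = +1
C2: 2C, 2H → 0 − 2 = -2
C3: 2C, 1H, 1I → 0 − 1 + 1 = 0
C4: 2C, 2H → 0 − 2 = -2
C5: 1C, 3H → 0 − 3 = -3
The highest value is +1.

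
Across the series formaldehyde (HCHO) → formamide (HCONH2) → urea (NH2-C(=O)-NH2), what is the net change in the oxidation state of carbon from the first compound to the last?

Carbon oxidation states along the series — formaldehyde: 0, formamide: +2, urea: +4.
Net change = +4 − (0) = +4.

+4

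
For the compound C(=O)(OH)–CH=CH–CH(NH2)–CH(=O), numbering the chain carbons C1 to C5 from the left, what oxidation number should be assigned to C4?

Assign +1 per bond to O/N/halogen, −1 per bond to H or an electropositive element, and 0 per bond to carbon.
C4 has one bond to C (0), one bond to C (0), one bond to N (+1), one bond to H (-1).
Oxidation state = 0 + 0 + 1 − 1 = 0.

0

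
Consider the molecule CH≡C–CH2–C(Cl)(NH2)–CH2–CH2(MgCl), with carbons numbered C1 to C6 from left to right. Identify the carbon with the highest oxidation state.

C4

Assign +1 per bond to O/N/halogen, −1 per bond to H or an electropositive element, and 0 per bond to carbon. Tallying each carbon:
C1: 3C, 1H → 0 − 1 = -1
C2: 4C → 0 = 0
C3: 2C, 2H → 0 − 2 = -2
C4: 2C, 1N, 1Cl → 0 + 1 + 1 = +2
C5: 2C, 2H → 0 − 2 = -2
C6: 1C, 2H, 1Mg → 0 − 2 − 1 = -3
The most oxidised carbon is C4 at +2.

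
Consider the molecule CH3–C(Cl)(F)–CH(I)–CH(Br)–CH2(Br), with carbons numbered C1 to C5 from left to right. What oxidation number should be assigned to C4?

0

Each bond to a more electronegative atom (O, N, halogen) counts +1, each bond to a less electronegative atom (H, metal, B, Si) counts −1, and each C–C bond counts 0.
C4 has one bond to C (0), one bond to C (0), one bond to Br (+1), one bond to H (-1).
Oxidation state = 0 + 0 + 1 − 1 = 0.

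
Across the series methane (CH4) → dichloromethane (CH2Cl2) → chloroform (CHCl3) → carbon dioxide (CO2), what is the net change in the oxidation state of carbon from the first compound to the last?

Carbon oxidation states along the series — methane: -4, dichloromethane: 0, chloroform: +2, carbon dioxide: +4.
Net change = +4 − (-4) = +8.

+8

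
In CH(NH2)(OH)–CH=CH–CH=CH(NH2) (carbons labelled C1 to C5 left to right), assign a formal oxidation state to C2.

-1

C2 has one bond to C (0), a double bond to C (2×0 = 0), one bond to H (-1).
Oxidation state = 0 + 0 − 1 = -1.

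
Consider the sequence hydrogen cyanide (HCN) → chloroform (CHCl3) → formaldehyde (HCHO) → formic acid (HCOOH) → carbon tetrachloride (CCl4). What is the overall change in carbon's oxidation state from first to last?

+2

Carbon oxidation states along the series — hydrogen cyanide: +2, chloroform: +2, formaldehyde: 0, formic acid: +2, carbon tetrachloride: +4.
Net change = +4 − (+2) = +2.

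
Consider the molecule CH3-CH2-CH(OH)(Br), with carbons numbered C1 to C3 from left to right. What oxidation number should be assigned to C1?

-3

C1 has one bond to C (0), one bond to H (-1), one bond to H (-1), one bond to H (-1).
Oxidation state = 0 − 1 − 1 − 1 = -3.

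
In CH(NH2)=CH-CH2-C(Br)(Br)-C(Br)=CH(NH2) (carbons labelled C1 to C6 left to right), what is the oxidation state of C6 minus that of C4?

-2

C6: 2C, 1H, 1N → 0 − 1 + 1 = 0
C4: 2C, 2Br → 0 + 2 = +2
Difference: 0 − (+2) = -2.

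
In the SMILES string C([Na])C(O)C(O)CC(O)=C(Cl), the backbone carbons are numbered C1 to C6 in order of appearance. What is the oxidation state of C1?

-3

Count +1 for every bond to an atom more electronegative than carbon and −1 for every bond to one less electronegative; C–C bonds are 0.
C1 has one bond to C (0), one bond to Na (-1), one bond to H (-1), one bond to H (-1).
Oxidation state = 0 − 1 − 1 − 1 = -3.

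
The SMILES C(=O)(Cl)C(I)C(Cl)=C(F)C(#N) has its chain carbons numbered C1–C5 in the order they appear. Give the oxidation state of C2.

Each bond to a more electronegative atom (O, N, halogen) counts +1, each bond to a less electronegative atom (H, metal, B, Si) counts −1, and each C–C bond counts 0.
C2 has one bond to C (0), one bond to C (0), one bond to H (-1), one bond to I (+1).
Oxidation state = 0 + 0 − 1 + 1 = 0.

0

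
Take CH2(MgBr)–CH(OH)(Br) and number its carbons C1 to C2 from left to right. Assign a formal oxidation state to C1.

-3

C1 has one bond to C (0), one bond to H (-1), one bond to H (-1), one bond to Mg (-1).
Oxidation state = 0 − 1 − 1 − 1 = -3.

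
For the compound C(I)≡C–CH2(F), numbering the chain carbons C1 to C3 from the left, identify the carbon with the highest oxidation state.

Bonds to more-electronegative neighbours contribute +1 each, bonds to H or metals contribute −1 each, and C–C bonds contribute 0. Tallying each carbon:
C1: 3C, 1I → 0 + 1 = +1
C2: 4C → 0 = 0
C3: 1C, 2H, 1F → 0 − 2 + 1 = -1
The most oxidised carbon is C1 at +1.

C1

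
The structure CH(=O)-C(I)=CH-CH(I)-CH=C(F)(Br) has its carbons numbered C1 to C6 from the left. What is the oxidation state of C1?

+1

C1 has one bond to C (0), a double bond to O (2×+1 = +2), one bond to H (-1).
Oxidation state = 0 + 2 − 1 = +1.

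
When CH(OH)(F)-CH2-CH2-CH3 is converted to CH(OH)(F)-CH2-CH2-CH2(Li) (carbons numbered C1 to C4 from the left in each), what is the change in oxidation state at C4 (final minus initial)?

Before: C4 has 1 bond to C, 3 bonds to H → oxidation state -3.
After: C4 has 1 bond to C, 2 bonds to H, 1 bond to Li → oxidation state -3.
Δ = -3 − (-3) = 0, so no net redox change at C4.

0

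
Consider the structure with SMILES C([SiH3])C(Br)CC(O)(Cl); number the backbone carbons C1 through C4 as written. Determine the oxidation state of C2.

0

C2 has one bond to C (0), one bond to C (0), one bond to H (-1), one bond to Br (+1).
Oxidation state = 0 + 0 − 1 + 1 = 0.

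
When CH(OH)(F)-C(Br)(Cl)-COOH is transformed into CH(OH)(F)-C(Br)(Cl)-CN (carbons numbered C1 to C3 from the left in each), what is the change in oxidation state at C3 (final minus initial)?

Before: C3 has 1 bond to C, 3 bonds to O → oxidation state +3.
After: C3 has 1 bond to C, 3 bonds to N → oxidation state +3.
Δ = +3 − (+3) = 0, so no net redox change at C3.

0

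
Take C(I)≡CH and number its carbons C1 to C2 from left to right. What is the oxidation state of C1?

+1

Assign +1 per bond to O/N/halogen, −1 per bond to H or an electropositive element, and 0 per bond to carbon.
C1 has a triple bond to C (3×0 = 0), one bond to I (+1).
Oxidation state = 0 + 1 = +1.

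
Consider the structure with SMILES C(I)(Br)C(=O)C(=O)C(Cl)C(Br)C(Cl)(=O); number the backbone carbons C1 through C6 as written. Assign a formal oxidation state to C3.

C3 has one bond to C (0), one bond to C (0), a double bond to O (2×+1 = +2).
Oxidation state = 0 + 0 + 2 = +2.

+2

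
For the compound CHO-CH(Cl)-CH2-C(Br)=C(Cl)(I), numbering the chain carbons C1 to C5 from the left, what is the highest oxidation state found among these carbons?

+2

Tallying each carbon's bonds:
C1: 1C, 1H, 2O → 0 − 1 + 2 = +1
C2: 2C, 1H, 1Cl → 0 − 1 + 1 = 0
C3: 2C, 2H → 0 − 2 = -2
C4: 3C, 1Br → 0 + 1 = +1
C5: 2C, 1Cl, 1I → 0 + 1 + 1 = +2
The highest value is +2.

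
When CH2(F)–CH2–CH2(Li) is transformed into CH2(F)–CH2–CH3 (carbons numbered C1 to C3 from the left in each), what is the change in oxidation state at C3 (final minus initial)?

Before: C3 has 1 bond to C, 2 bonds to H, 1 bond to Li → oxidation state -3.
After: C3 has 1 bond to C, 3 bonds to H → oxidation state -3.
Δ = -3 − (-3) = 0, so no net redox change at C3.

0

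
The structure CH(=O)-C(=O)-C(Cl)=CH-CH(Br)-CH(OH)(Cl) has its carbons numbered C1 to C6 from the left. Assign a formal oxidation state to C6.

C6 has one bond to C (0), one bond to O (+1), one bond to Cl (+1), one bond to H (-1).
Oxidation state = 0 + 1 + 1 − 1 = +1.

+1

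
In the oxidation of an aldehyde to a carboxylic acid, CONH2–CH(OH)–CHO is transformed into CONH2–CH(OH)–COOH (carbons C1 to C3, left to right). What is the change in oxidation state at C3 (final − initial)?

Before: C3 has 1 bond to C, 1 bond to H, 2 bonds to O → oxidation state +1.
After: C3 has 1 bond to C, 3 bonds to O → oxidation state +3.
Δ = +3 − (+1) = +2, so this is an oxidation at C3.

+2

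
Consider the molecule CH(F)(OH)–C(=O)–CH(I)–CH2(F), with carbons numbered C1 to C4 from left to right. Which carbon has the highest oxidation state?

C2

Tallying each carbon's bonds:
C1: 1C, 1H, 1O, 1F → 0 − 1 + 1 + 1 = +1
C2: 2C, 2O → 0 + 2 = +2
C3: 2C, 1H, 1I → 0 − 1 + 1 = 0
C4: 1C, 2H, 1F → 0 − 2 + 1 = -1
The most oxidised carbon is C2 at +2.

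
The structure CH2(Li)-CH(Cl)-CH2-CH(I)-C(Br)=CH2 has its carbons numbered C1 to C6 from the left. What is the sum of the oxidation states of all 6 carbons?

Tallying each carbon's bonds:
C1: 1C, 2H, 1Li → 0 − 2 − 1 = -3
C2: 2C, 1H, 1Cl → 0 − 1 + 1 = 0
C3: 2C, 2H → 0 − 2 = -2
C4: 2C, 1H, 1I → 0 − 1 + 1 = 0
C5: 3C, 1Br → 0 + 1 = +1
C6: 2C, 2H → 0 − 2 = -2
Sum = -3 + 0 − 2 + 0 + 1 − 2 = -6.

-6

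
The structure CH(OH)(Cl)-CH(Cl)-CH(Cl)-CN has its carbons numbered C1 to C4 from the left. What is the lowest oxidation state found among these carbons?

0

Tallying each carbon's bonds:
C1: 1C, 1H, 1O, 1Cl → 0 − 1 + 1 + 1 = +1
C2: 2C, 1H, 1Cl → 0 − 1 + 1 = 0
C3: 2C, 1H, 1Cl → 0 − 1 + 1 = 0
C4: 1C, 3N → 0 + 3 = +3
The lowest value is 0.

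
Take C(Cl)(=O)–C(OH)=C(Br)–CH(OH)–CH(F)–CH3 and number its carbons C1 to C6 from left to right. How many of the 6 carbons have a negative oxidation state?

Assign +1 per bond to O/N/halogen, −1 per bond to H or an electropositive element, and 0 per bond to carbon. Tallying each carbon:
C1: 1C, 2O, 1Cl → 0 + 2 + 1 = +3
C2: 3C, 1O → 0 + 1 = +1
C3: 3C, 1Br → 0 + 1 = +1
C4: 2C, 1H, 1O → 0 − 1 + 1 = 0
C5: 2C, 1H, 1F → 0 − 1 + 1 = 0
C6: 1C, 3H → 0 − 3 = -3
1 carbon (C6) meets the condition.

1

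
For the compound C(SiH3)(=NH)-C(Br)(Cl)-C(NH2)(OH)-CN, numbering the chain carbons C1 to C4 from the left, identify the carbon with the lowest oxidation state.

Bonds to more-electronegative neighbours contribute +1 each, bonds to H or metals contribute −1 each, and C–C bonds contribute 0. Tallying each carbon:
C1: 1C, 2N, 1Si → 0 + 2 − 1 = +1
C2: 2C, 1Cl, 1Br → 0 + 1 + 1 = +2
C3: 2C, 1O, 1N → 0 + 1 + 1 = +2
C4: 1C, 3N → 0 + 3 = +3
The most reduced carbon is C1 at +1.

C1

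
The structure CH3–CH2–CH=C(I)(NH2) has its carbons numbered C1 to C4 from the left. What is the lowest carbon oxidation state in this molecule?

Tallying each carbon's bonds:
C1: 1C, 3H → 0 − 3 = -3
C2: 2C, 2H → 0 − 2 = -2
C3: 3C, 1H → 0 − 1 = -1
C4: 2C, 1N, 1I → 0 + 1 + 1 = +2
The lowest value is -3.

-3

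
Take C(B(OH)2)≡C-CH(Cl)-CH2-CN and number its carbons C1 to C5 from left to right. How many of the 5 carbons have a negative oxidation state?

Each bond to a more electronegative atom (O, N, halogen) counts +1, each bond to a less electronegative atom (H, metal, B, Si) counts −1, and each C–C bond counts 0. Tallying each carbon:
C1: 3C, 1B → 0 − 1 = -1
C2: 4C → 0 = 0
C3: 2C, 1H, 1Cl → 0 − 1 + 1 = 0
C4: 2C, 2H → 0 − 2 = -2
C5: 1C, 3N → 0 + 3 = +3
2 carbons (C1, C4) meet the condition.

2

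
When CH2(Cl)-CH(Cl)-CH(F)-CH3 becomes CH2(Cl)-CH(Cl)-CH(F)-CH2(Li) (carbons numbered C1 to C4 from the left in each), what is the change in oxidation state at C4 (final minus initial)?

0

Before: C4 has 1 bond to C, 3 bonds to H → oxidation state -3.
After: C4 has 1 bond to C, 2 bonds to H, 1 bond to Li → oxidation state -3.
Δ = -3 − (-3) = 0, so no net redox change at C4.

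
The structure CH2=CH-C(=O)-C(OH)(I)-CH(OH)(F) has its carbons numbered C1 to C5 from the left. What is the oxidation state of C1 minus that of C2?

C1: 2C, 2H → 0 − 2 = -2
C2: 3C, 1H → 0 − 1 = -1
Difference: -2 − (-1) = -1.

-1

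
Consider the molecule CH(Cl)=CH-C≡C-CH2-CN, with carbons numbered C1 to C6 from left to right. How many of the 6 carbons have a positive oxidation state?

1

Tallying each carbon's bonds:
C1: 2C, 1H, 1Cl → 0 − 1 + 1 = 0
C2: 3C, 1H → 0 − 1 = -1
C3: 4C → 0 = 0
C4: 4C → 0 = 0
C5: 2C, 2H → 0 − 2 = -2
C6: 1C, 3N → 0 + 3 = +3
1 carbon (C6) meets the condition.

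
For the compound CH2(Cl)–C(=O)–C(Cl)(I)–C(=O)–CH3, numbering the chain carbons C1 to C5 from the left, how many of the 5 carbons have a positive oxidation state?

3

Tallying each carbon's bonds:
C1: 1C, 2H, 1Cl → 0 − 2 + 1 = -1
C2: 2C, 2O → 0 + 2 = +2
C3: 2C, 1Cl, 1I → 0 + 1 + 1 = +2
C4: 2C, 2O → 0 + 2 = +2
C5: 1C, 3H → 0 − 3 = -3
3 carbons (C2, C3, C4) meet the condition.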